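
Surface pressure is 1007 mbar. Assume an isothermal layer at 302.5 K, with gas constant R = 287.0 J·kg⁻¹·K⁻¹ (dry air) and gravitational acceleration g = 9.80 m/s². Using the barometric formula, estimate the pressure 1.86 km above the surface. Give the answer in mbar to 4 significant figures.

P ≈ 816.3 mbar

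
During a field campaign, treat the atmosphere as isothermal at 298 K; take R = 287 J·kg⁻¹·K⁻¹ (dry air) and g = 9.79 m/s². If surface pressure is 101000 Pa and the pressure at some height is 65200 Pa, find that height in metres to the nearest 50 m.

z ≈ 3800 m

Scale height: H = RT/g = 287 × 298 / 9.79 = 8736.1 m.
Invert the barometric formula: z = H ln(P₀/P).
P₀/P = 101000/65200 = 1.5491; ln(1.5491) = 0.43767.
z = 8736.1 × 0.43767 = 3823.5 m.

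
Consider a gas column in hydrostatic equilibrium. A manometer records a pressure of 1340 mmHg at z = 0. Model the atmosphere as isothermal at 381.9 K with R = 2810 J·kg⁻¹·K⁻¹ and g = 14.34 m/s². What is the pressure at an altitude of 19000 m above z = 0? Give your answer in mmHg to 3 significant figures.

P ≈ 1040 mmHg

Scale height: H = RT/g = 2810 × 381.9 / 14.34 = 74835 m.
Barometric formula: P = P₀ exp(−z/H).
z/H = 19000/74835 = 0.25389; exp(−0.25389) = 0.77578.
P = 1340 × 0.77578 = 1039.5 mmHg.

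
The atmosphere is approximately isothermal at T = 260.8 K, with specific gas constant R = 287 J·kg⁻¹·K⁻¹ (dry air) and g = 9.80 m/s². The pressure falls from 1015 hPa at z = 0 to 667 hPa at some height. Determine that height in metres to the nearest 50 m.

Scale height: H = RT/g = 287 × 260.8 / 9.80 = 7637.7 m.
Invert the barometric formula: z = H ln(P₀/P).
P₀/P = 1015/667 = 1.5217; ln(1.5217) = 0.41983.
z = 7637.7 × 0.41983 = 3206.5 m.

z ≈ 3200 m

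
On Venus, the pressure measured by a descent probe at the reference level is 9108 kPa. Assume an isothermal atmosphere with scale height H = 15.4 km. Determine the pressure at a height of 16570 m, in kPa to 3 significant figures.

P ≈ 3110 kPa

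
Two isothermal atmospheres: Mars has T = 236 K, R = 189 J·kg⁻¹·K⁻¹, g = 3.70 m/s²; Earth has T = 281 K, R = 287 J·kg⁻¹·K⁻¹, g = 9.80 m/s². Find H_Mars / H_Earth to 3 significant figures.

H_Mars/H_Earth ≈ 1.46

H = RT/g for each body.
H_Mars = 189 × 236 / 3.70 = 12055 m.
H_Earth = 287 × 281 / 9.80 = 8229.3 m.
H_Mars/H_Earth = 12055/8229.3 = 1.4649.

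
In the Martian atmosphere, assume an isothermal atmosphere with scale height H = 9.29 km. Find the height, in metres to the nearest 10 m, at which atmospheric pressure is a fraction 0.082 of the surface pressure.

z ≈ 23230 m

Set P/P₀ = exp(−z/H) = 0.082, so z = −H ln(0.082).
−ln(0.082) = 2.5010; z = 9290.0 × 2.5010 = 23234 m.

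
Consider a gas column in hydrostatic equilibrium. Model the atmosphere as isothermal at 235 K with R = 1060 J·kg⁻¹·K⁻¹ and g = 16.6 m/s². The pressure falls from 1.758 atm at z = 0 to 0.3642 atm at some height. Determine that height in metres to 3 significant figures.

z ≈ 23600 m

Scale height: H = RT/g = 1060 × 235 / 16.6 = 15006 m.
Invert the barometric formula: z = H ln(P₀/P).
P₀/P = 1.758/0.3642 = 4.8270; ln(4.8270) = 1.5742.
z = 15006 × 1.5742 = 23622 m.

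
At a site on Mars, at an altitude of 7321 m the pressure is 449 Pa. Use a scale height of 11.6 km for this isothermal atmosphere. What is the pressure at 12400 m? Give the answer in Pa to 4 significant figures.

Between two levels, P₂ = P₁ exp(−Δz/H) with Δz = z₂ − z₁.
Δz = 12400 − 7321.0 = 5079.0 m; Δz/H = 5079.0/11600 = 0.43784.
P₂ = 449 × exp(−0.43784) = 449 × 0.64543 = 289.80 Pa.

P ≈ 289.8 Pa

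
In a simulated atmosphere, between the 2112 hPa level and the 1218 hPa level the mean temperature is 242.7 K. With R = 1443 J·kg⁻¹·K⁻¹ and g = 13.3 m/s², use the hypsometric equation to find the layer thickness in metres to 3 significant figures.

Δz ≈ 14500 m

Hypsometric equation: Δz = (R T̄/g) ln(P₁/P₂).
R T̄/g = 1443 × 242.7 / 13.3 = 26332 m.
ln(2112/1218) = ln(1.7340) = 0.55043.
Δz = 26332 × 0.55043 = 14494 m.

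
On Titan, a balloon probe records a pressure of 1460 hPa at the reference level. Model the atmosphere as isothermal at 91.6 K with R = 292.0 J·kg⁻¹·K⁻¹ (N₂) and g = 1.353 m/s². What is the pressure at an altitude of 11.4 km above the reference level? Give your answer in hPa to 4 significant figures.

Scale height: H = RT/g = 292.0 × 91.6 / 1.353 = 19769 m.
Barometric formula: P = P₀ exp(−z/H).
z/H = 11400/19769 = 0.57666; exp(−0.57666) = 0.56177.
P = 1460 × 0.56177 = 820.18 hPa.

P ≈ 820.2 hPa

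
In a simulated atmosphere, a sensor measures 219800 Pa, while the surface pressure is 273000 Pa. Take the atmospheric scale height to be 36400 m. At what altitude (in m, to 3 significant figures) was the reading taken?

z ≈ 7890 m

Invert the barometric formula: z = H ln(P₀/P).
P₀/P = 273000/219800 = 1.2420; ln(1.2420) = 0.21672.
z = 36400 × 0.21672 = 7888.6 m.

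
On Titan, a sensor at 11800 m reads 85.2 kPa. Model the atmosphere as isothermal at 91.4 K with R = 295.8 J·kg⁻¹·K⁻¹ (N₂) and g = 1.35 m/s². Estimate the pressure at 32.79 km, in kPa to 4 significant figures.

P ≈ 29.87 kPa

Scale height: H = RT/g = 295.8 × 91.4 / 1.35 = 20027 m.
Between two levels, P₂ = P₁ exp(−Δz/H) with Δz = z₂ − z₁.
Δz = 32790 − 11800 = 20990 m; Δz/H = 20990/20027 = 1.0481.
P₂ = 85.2 × exp(−1.0481) = 85.2 × 0.35060 = 29.871 kPa.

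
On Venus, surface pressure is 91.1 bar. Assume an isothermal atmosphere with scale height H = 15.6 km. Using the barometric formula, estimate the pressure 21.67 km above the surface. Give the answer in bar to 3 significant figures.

Barometric formula: P = P₀ exp(−z/H).
z/H = 21670/15600 = 1.3891; exp(−1.3891) = 0.24930.
P = 91.1 × 0.24930 = 22.711 bar.

P ≈ 22.7 bar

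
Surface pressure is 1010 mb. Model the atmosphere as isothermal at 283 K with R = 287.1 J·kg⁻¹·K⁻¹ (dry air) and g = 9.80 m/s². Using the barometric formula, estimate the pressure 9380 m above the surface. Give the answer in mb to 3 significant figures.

P ≈ 326 mb

Scale height: H = RT/g = 287.1 × 283 / 9.80 = 8290.7 m.
Barometric formula: P = P₀ exp(−z/H).
z/H = 9380.0/8290.7 = 1.1314; exp(−1.1314) = 0.32258.
P = 1010 × 0.32258 = 325.81 mb.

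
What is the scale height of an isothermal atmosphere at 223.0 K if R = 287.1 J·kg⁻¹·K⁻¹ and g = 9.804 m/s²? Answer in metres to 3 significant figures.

H ≈ 6530 m

The scale height of an isothermal atmosphere is H = RT/g.
H = 287.1 × 223.0 / 9.804 = 64023/9.804 = 6530.3 m.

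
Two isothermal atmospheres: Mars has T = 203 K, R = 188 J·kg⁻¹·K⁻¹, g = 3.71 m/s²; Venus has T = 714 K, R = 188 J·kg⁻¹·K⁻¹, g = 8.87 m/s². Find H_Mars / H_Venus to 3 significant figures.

H = RT/g for each body.
H_Mars = 188 × 203 / 3.71 = 10287 m.
H_Venus = 188 × 714 / 8.87 = 15133 m.
H_Mars/H_Venus = 10287/15133 = 0.67977.

H_Mars/H_Venus ≈ 0.680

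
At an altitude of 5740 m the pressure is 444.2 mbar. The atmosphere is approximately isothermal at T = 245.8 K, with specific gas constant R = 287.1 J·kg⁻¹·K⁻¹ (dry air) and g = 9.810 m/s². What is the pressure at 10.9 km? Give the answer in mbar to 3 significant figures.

P ≈ 217 mbar

Scale height: H = RT/g = 287.1 × 245.8 / 9.810 = 7193.6 m.
Between two levels, P₂ = P₁ exp(−Δz/H) with Δz = z₂ − z₁.
Δz = 10900 − 5740.0 = 5160.0 m; Δz/H = 5160.0/7193.6 = 0.71730.
P₂ = 444.2 × exp(−0.71730) = 444.2 × 0.48807 = 216.80 mbar.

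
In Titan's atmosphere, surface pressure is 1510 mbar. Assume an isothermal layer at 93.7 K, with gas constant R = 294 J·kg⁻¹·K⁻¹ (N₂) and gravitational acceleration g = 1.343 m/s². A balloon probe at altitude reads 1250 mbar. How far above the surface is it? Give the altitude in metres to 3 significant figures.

Scale height: H = RT/g = 294 × 93.7 / 1.343 = 20512 m.
Invert the barometric formula: z = H ln(P₀/P).
P₀/P = 1510/1250 = 1.2080; ln(1.2080) = 0.18897.
z = 20512 × 0.18897 = 3876.2 m.

z ≈ 3880 m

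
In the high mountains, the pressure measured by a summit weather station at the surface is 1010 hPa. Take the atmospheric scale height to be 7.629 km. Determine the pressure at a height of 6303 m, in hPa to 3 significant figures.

P ≈ 442 hPa

Barometric formula: P = P₀ exp(−z/H).
z/H = 6303.0/7629.0 = 0.82619; exp(−0.82619) = 0.43771.
P = 1010 × 0.43771 = 442.09 hPa.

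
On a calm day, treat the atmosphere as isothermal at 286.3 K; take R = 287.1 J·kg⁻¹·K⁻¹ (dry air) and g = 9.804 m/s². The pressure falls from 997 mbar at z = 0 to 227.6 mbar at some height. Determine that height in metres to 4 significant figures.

Scale height: H = RT/g = 287.1 × 286.3 / 9.804 = 8384.0 m.
Invert the barometric formula: z = H ln(P₀/P).
P₀/P = 997/227.6 = 4.3805; ln(4.3805) = 1.4772.
z = 8384.0 × 1.4772 = 12385 m.

z ≈ 12380 m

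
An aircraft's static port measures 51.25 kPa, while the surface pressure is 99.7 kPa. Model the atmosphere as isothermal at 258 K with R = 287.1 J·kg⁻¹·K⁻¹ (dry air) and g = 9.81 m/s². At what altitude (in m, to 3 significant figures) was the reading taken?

Scale height: H = RT/g = 287.1 × 258 / 9.81 = 7550.6 m.
Invert the barometric formula: z = H ln(P₀/P).
P₀/P = 99.7/51.25 = 1.9454; ln(1.9454) = 0.66547.
z = 7550.6 × 0.66547 = 5024.7 m.

z ≈ 5020 m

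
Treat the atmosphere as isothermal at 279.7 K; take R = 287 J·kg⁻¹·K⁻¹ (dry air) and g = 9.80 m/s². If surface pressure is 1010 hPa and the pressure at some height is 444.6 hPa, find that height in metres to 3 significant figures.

Scale height: H = RT/g = 287 × 279.7 / 9.80 = 8191.2 m.
Invert the barometric formula: z = H ln(P₀/P).
P₀/P = 1010/444.6 = 2.2717; ln(2.2717) = 0.82053.
z = 8191.2 × 0.82053 = 6721.1 m.

z ≈ 6720 m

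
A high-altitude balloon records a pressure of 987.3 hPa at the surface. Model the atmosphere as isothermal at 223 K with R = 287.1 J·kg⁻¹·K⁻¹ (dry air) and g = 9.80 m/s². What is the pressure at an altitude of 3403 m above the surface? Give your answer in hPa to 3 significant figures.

P ≈ 586 hPa

Scale height: H = RT/g = 287.1 × 223 / 9.80 = 6533.0 m.
Barometric formula: P = P₀ exp(−z/H).
z/H = 3403.0/6533.0 = 0.52089; exp(−0.52089) = 0.59399.
P = 987.3 × 0.59399 = 586.45 hPa.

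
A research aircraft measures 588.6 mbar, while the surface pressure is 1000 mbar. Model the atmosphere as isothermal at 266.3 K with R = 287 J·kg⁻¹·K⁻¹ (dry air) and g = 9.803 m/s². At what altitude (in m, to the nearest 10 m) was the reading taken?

Scale height: H = RT/g = 287 × 266.3 / 9.803 = 7796.4 m.
Invert the barometric formula: z = H ln(P₀/P).
P₀/P = 1000/588.6 = 1.6989; ln(1.6989) = 0.52998.
z = 7796.4 × 0.52998 = 4131.9 m.

z ≈ 4130 m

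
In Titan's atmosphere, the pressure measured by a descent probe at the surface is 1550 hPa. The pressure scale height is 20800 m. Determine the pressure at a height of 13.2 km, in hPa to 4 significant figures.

P ≈ 821.7 hPa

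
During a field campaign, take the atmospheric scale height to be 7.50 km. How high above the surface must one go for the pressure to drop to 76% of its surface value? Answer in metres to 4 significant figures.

z ≈ 2058 m

Set P/P₀ = exp(−z/H) = 0.76, so z = −H ln(0.76).
−ln(0.76) = 0.27444; z = 7500.0 × 0.27444 = 2058.3 m.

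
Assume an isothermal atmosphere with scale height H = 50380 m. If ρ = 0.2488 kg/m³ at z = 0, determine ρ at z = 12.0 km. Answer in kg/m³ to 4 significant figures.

In an isothermal atmosphere, density decays like pressure: ρ = ρ₀ exp(−z/H).
z/H = 12000/50380 = 0.23819; exp(−0.23819) = 0.78805.
ρ = 0.2488 × 0.78805 = 0.19607 kg/m³.

ρ ≈ 0.1961 kg/m³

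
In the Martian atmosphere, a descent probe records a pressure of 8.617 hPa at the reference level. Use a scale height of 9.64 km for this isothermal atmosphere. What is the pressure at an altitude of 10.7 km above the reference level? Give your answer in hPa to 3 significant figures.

P ≈ 2.84 hPa

Barometric formula: P = P₀ exp(−z/H).
z/H = 10700/9640.0 = 1.1100; exp(−1.1100) = 0.32956.
P = 8.617 × 0.32956 = 2.8398 hPa.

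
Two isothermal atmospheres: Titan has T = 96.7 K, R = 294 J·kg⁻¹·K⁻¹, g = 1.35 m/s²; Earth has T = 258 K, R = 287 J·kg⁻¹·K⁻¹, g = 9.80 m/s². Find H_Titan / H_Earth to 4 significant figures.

H_Titan/H_Earth ≈ 2.787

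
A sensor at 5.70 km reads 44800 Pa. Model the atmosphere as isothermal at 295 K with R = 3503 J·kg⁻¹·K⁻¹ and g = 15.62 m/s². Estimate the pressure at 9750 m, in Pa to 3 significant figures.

Scale height: H = RT/g = 3503 × 295 / 15.62 = 66158 m.
Between two levels, P₂ = P₁ exp(−Δz/H) with Δz = z₂ − z₁.
Δz = 9750.0 − 5700.0 = 4050.0 m; Δz/H = 4050.0/66158 = 0.061217.
P₂ = 44800 × exp(−0.061217) = 44800 × 0.94062 = 42140 Pa.

P ≈ 42100 Pa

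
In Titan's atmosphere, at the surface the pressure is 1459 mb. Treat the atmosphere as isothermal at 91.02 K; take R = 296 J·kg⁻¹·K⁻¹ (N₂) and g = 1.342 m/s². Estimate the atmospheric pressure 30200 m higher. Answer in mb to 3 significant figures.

P ≈ 324 mb

Scale height: H = RT/g = 296 × 91.02 / 1.342 = 20076 m.
Barometric formula: P = P₀ exp(−z/H).
z/H = 30200/20076 = 1.5043; exp(−1.5043) = 0.22217.
P = 1459 × 0.22217 = 324.15 mb.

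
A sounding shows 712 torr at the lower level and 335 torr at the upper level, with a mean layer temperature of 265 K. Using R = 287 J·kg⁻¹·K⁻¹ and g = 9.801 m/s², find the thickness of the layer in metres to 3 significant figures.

Δz ≈ 5850 m

Hypsometric equation: Δz = (R T̄/g) ln(P₁/P₂).
R T̄/g = 287 × 265 / 9.801 = 7759.9 m.
ln(712/335) = ln(2.1254) = 0.75396.
Δz = 7759.9 × 0.75396 = 5850.7 m.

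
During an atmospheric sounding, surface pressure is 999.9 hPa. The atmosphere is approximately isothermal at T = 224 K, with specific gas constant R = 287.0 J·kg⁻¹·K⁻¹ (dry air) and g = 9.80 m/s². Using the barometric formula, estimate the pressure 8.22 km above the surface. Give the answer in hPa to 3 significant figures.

Scale height: H = RT/g = 287.0 × 224 / 9.80 = 6560.0 m.
Barometric formula: P = P₀ exp(−z/H).
z/H = 8220.0/6560.0 = 1.2530; exp(−1.2530) = 0.28565.
P = 999.9 × 0.28565 = 285.62 hPa.

P ≈ 286 hPa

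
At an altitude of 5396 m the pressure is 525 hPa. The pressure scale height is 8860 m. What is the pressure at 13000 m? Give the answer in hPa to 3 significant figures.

Between two levels, P₂ = P₁ exp(−Δz/H) with Δz = z₂ − z₁.
Δz = 13000 − 5396.0 = 7604.0 m; Δz/H = 7604.0/8860.0 = 0.85824.
P₂ = 525 × exp(−0.85824) = 525 × 0.42391 = 222.55 hPa.

P ≈ 223 hPa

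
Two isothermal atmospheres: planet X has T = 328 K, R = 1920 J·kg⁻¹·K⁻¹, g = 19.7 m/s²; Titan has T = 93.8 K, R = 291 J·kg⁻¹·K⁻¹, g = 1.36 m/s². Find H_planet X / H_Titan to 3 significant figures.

H = RT/g for each body.
H_planet X = 1920 × 328 / 19.7 = 31968 m.
H_Titan = 291 × 93.8 / 1.36 = 20070 m.
H_planet X/H_Titan = 31968/20070 = 1.5928.

H_planet X/H_Titan ≈ 1.59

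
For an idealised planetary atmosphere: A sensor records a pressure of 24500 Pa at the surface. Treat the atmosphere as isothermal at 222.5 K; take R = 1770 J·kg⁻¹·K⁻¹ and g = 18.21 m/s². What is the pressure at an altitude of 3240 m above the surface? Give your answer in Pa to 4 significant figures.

P ≈ 21090 Pa

Scale height: H = RT/g = 1770 × 222.5 / 18.21 = 21627 m.
Barometric formula: P = P₀ exp(−z/H).
z/H = 3240.0/21627 = 0.14981; exp(−0.14981) = 0.86087.
P = 24500 × 0.86087 = 21091 Pa.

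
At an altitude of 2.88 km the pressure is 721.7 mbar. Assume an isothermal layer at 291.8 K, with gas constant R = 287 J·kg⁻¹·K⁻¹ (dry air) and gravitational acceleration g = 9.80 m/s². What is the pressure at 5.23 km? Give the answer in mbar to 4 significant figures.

P ≈ 548.2 mbar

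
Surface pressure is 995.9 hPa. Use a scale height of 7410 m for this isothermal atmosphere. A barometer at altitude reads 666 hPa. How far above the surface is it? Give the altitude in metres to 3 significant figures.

z ≈ 2980 m

Invert the barometric formula: z = H ln(P₀/P).
P₀/P = 995.9/666 = 1.4953; ln(1.4953) = 0.40233.
z = 7410.0 × 0.40233 = 2981.3 m.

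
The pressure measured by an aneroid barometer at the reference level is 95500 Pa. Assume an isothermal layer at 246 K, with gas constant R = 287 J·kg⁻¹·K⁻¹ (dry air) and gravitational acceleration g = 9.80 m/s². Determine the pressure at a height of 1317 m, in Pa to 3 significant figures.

P ≈ 79500 Pa

Scale height: H = RT/g = 287 × 246 / 9.80 = 7204.3 m.
Barometric formula: P = P₀ exp(−z/H).
z/H = 1317.0/7204.3 = 0.18281; exp(−0.18281) = 0.83293.
P = 95500 × 0.83293 = 79545 Pa.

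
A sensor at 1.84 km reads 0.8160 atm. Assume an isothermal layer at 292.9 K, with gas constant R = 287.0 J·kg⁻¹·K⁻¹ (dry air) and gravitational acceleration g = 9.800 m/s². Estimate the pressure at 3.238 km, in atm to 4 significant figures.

P ≈ 0.6933 atm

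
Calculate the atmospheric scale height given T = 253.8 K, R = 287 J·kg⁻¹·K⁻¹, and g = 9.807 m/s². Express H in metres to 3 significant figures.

H ≈ 7430 m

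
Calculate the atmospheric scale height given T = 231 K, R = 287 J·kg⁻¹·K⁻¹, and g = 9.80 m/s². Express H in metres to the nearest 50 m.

H ≈ 6750 m

The scale height of an isothermal atmosphere is H = RT/g.
H = 287 × 231 / 9.80 = 66297/9.80 = 6765.0 m.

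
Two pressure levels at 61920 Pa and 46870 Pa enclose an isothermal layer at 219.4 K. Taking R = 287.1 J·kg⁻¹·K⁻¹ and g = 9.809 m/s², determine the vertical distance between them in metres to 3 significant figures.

Hypsometric equation: Δz = (R T̄/g) ln(P₁/P₂).
R T̄/g = 287.1 × 219.4 / 9.809 = 6421.6 m.
ln(61920/46870) = ln(1.3211) = 0.27846.
Δz = 6421.6 × 0.27846 = 1788.2 m.

Δz ≈ 1790 m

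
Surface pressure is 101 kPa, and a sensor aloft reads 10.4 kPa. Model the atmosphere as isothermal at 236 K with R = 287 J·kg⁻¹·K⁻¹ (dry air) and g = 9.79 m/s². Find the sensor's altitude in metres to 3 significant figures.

z ≈ 15700 m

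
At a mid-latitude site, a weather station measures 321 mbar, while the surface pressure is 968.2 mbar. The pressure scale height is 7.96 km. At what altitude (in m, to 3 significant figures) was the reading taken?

Invert the barometric formula: z = H ln(P₀/P).
P₀/P = 968.2/321 = 3.0162; ln(3.0162) = 1.1040.
z = 7960.0 × 1.1040 = 8787.8 m.

z ≈ 8790 m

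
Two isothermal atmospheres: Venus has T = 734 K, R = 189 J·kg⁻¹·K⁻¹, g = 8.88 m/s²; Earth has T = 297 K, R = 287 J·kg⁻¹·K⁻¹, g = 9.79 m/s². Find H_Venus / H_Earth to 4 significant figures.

H = RT/g for each body.
H_Venus = 189 × 734 / 8.88 = 15622 m.
H_Earth = 287 × 297 / 9.79 = 8706.7 m.
H_Venus/H_Earth = 15622/8706.7 = 1.7943.

H_Venus/H_Earth ≈ 1.794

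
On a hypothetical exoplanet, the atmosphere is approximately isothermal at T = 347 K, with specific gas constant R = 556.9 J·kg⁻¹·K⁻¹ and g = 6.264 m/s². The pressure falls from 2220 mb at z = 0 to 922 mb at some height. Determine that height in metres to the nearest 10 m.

Scale height: H = RT/g = 556.9 × 347 / 6.264 = 30850 m.
Invert the barometric formula: z = H ln(P₀/P).
P₀/P = 2220/922 = 2.4078; ln(2.4078) = 0.87871.
z = 30850 × 0.87871 = 27108 m.

z ≈ 27110 m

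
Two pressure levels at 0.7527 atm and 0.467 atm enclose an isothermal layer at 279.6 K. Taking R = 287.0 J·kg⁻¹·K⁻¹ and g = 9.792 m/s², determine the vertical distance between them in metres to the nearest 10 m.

Δz ≈ 3910 m

Hypsometric equation: Δz = (R T̄/g) ln(P₁/P₂).
R T̄/g = 287.0 × 279.6 / 9.792 = 8195.0 m.
ln(0.7527/0.467) = ln(1.6118) = 0.47735.
Δz = 8195.0 × 0.47735 = 3911.9 m.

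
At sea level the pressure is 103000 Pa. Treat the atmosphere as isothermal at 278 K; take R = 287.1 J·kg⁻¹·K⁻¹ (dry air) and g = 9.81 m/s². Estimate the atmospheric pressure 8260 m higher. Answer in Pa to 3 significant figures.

Scale height: H = RT/g = 287.1 × 278 / 9.81 = 8136.0 m.
Barometric formula: P = P₀ exp(−z/H).
z/H = 8260.0/8136.0 = 1.0152; exp(−1.0152) = 0.36233.
P = 103000 × 0.36233 = 37320 Pa.

P ≈ 37300 Pa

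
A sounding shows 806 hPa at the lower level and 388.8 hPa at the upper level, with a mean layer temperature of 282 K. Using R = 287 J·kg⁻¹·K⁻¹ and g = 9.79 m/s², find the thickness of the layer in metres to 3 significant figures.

Δz ≈ 6030 m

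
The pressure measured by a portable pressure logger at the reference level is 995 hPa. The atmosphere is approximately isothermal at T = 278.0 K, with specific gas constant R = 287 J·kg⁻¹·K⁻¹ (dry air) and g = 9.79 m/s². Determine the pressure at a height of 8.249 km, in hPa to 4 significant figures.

P ≈ 361.6 hPa

Scale height: H = RT/g = 287 × 278.0 / 9.79 = 8149.7 m.
Barometric formula: P = P₀ exp(−z/H).
z/H = 8249.0/8149.7 = 1.0122; exp(−1.0122) = 0.36342.
P = 995 × 0.36342 = 361.60 hPa.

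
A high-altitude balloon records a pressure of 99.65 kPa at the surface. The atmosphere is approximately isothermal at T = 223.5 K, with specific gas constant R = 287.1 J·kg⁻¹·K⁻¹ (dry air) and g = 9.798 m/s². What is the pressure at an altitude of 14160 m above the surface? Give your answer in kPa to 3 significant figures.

Scale height: H = RT/g = 287.1 × 223.5 / 9.798 = 6549.0 m.
Barometric formula: P = P₀ exp(−z/H).
z/H = 14160/6549.0 = 2.1622; exp(−2.1622) = 0.11507.
P = 99.65 × 0.11507 = 11.467 kPa.

P ≈ 11.5 kPa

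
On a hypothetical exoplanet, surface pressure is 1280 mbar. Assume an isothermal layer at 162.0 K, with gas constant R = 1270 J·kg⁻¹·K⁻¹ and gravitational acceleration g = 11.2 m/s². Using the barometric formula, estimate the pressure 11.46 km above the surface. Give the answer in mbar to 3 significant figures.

P ≈ 686 mbar

Scale height: H = RT/g = 1270 × 162.0 / 11.2 = 18370 m.
Barometric formula: P = P₀ exp(−z/H).
z/H = 11460/18370 = 0.62384; exp(−0.62384) = 0.53588.
P = 1280 × 0.53588 = 685.93 mbar.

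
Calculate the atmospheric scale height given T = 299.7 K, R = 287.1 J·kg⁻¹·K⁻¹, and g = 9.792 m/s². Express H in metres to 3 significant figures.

The scale height of an isothermal atmosphere is H = RT/g.
H = 287.1 × 299.7 / 9.792 = 86044/9.792 = 8787.2 m.

H ≈ 8790 m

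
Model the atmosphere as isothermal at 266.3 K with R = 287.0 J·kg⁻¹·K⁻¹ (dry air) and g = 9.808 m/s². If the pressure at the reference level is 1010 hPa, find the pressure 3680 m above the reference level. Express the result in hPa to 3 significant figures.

Scale height: H = RT/g = 287.0 × 266.3 / 9.808 = 7792.4 m.
Barometric formula: P = P₀ exp(−z/H).
z/H = 3680.0/7792.4 = 0.47226; exp(−0.47226) = 0.62359.
P = 1010 × 0.62359 = 629.83 hPa.

P ≈ 630 hPa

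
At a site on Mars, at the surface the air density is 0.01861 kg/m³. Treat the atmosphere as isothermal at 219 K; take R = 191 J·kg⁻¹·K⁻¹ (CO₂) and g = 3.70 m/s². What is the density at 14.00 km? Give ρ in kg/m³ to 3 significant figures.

ρ ≈ 0.00539 kg/m³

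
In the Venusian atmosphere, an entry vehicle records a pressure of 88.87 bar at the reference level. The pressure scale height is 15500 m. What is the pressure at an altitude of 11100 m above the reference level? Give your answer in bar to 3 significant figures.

P ≈ 43.4 bar

Barometric formula: P = P₀ exp(−z/H).
z/H = 11100/15500 = 0.71613; exp(−0.71613) = 0.48864.
P = 88.87 × 0.48864 = 43.425 bar.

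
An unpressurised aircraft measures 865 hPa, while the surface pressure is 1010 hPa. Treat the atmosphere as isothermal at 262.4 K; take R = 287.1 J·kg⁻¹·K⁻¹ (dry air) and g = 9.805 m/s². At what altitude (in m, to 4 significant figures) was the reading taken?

z ≈ 1191 m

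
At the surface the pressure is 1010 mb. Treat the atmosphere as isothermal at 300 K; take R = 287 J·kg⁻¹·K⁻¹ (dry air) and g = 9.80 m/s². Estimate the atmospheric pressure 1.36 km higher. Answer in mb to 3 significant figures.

Scale height: H = RT/g = 287 × 300 / 9.80 = 8785.7 m.
Barometric formula: P = P₀ exp(−z/H).
z/H = 1360.0/8785.7 = 0.15480; exp(−0.15480) = 0.85659.
P = 1010 × 0.85659 = 865.16 mb.

P ≈ 865 mb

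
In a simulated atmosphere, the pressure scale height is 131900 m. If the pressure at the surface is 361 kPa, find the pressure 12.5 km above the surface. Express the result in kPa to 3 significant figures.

P ≈ 328 kPa

Barometric formula: P = P₀ exp(−z/H).
z/H = 12500/131900 = 0.094769; exp(−0.094769) = 0.90958.
P = 361 × 0.90958 = 328.36 kPa.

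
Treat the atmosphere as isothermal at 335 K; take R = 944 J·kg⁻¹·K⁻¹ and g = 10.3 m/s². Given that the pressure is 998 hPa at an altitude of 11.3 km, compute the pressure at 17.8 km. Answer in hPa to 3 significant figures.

P ≈ 808 hPa

Scale height: H = RT/g = 944 × 335 / 10.3 = 30703 m.
Between two levels, P₂ = P₁ exp(−Δz/H) with Δz = z₂ − z₁.
Δz = 17800 − 11300 = 6500.0 m; Δz/H = 6500.0/30703 = 0.21171.
P₂ = 998 × exp(−0.21171) = 998 × 0.80920 = 807.58 hPa.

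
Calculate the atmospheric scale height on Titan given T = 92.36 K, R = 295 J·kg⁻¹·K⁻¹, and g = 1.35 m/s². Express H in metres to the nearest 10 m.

H ≈ 20180 m

The scale height of an isothermal atmosphere is H = RT/g.
H = 295 × 92.36 / 1.35 = 27246/1.35 = 20182 m.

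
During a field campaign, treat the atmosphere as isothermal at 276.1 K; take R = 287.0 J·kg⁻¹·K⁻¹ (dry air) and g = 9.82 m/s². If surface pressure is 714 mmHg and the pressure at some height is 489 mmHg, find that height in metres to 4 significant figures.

Scale height: H = RT/g = 287.0 × 276.1 / 9.82 = 8069.3 m.
Invert the barometric formula: z = H ln(P₀/P).
P₀/P = 714/489 = 1.4601; ln(1.4601) = 0.37850.
z = 8069.3 × 0.37850 = 3054.2 m.

z ≈ 3054 m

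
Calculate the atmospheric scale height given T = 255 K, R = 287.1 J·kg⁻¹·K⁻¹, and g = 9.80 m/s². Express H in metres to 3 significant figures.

H ≈ 7470 m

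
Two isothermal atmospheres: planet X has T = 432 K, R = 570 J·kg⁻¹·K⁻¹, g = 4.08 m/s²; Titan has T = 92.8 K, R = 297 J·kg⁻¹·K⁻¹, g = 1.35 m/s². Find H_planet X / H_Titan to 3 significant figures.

H_planet X/H_Titan ≈ 2.96

H = RT/g for each body.
H_planet X = 570 × 432 / 4.08 = 60353 m.
H_Titan = 297 × 92.8 / 1.35 = 20416 m.
H_planet X/H_Titan = 60353/20416 = 2.9562.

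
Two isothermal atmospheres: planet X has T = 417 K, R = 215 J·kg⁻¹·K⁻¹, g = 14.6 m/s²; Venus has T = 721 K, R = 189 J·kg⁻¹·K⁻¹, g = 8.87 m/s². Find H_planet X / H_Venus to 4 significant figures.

H = RT/g for each body.
H_planet X = 215 × 417 / 14.6 = 6140.8 m.
H_Venus = 189 × 721 / 8.87 = 15363 m.
H_planet X/H_Venus = 6140.8/15363 = 0.39971.

H_planet X/H_Venus ≈ 0.3997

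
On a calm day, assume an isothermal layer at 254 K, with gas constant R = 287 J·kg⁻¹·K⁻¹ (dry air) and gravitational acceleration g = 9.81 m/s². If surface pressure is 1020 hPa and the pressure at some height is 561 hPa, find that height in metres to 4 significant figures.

z ≈ 4443 m

Scale height: H = RT/g = 287 × 254 / 9.81 = 7431.0 m.
Invert the barometric formula: z = H ln(P₀/P).
P₀/P = 1020/561 = 1.8182; ln(1.8182) = 0.59785.
z = 7431.0 × 0.59785 = 4442.6 m.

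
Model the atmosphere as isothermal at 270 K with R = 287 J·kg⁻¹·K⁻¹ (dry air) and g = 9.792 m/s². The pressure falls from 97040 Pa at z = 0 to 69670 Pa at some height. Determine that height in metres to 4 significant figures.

z ≈ 2622 m

Scale height: H = RT/g = 287 × 270 / 9.792 = 7913.6 m.
Invert the barometric formula: z = H ln(P₀/P).
P₀/P = 97040/69670 = 1.3929; ln(1.3929) = 0.33139.
z = 7913.6 × 0.33139 = 2622.5 m.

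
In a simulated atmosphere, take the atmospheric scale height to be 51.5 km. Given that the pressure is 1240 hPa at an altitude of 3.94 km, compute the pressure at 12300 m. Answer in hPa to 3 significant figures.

P ≈ 1050 hPa

Between two levels, P₂ = P₁ exp(−Δz/H) with Δz = z₂ − z₁.
Δz = 12300 − 3940.0 = 8360.0 m; Δz/H = 8360.0/51500 = 0.16233.
P₂ = 1240 × exp(−0.16233) = 1240 × 0.85016 = 1054.2 hPa.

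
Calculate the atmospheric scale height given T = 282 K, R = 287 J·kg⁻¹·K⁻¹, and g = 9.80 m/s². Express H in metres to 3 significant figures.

The scale height of an isothermal atmosphere is H = RT/g.
H = 287 × 282 / 9.80 = 80934/9.80 = 8258.6 m.

H ≈ 8260 m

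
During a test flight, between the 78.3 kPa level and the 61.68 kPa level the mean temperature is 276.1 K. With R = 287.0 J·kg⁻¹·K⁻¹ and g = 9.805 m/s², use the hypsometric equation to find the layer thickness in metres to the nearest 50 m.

Δz ≈ 1950 m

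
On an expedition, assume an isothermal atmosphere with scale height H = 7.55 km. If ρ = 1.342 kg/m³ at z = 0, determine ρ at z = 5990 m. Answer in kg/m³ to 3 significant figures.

In an isothermal atmosphere, density decays like pressure: ρ = ρ₀ exp(−z/H).
z/H = 5990.0/7550.0 = 0.79338; exp(−0.79338) = 0.45231.
ρ = 1.342 × 0.45231 = 0.60700 kg/m³.

ρ ≈ 0.607 kg/m³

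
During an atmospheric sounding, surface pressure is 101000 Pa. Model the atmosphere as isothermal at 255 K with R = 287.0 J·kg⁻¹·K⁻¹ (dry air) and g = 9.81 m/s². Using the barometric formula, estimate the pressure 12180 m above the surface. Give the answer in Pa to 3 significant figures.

P ≈ 19700 Pa

Scale height: H = RT/g = 287.0 × 255 / 9.81 = 7460.2 m.
Barometric formula: P = P₀ exp(−z/H).
z/H = 12180/7460.2 = 1.6327; exp(−1.6327) = 0.19540.
P = 101000 × 0.19540 = 19735 Pa.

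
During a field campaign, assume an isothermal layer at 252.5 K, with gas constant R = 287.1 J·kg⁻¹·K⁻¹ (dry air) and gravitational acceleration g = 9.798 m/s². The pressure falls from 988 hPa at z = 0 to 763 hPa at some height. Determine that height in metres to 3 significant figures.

Scale height: H = RT/g = 287.1 × 252.5 / 9.798 = 7398.7 m.
Invert the barometric formula: z = H ln(P₀/P).
P₀/P = 988/763 = 1.2949; ln(1.2949) = 0.25843.
z = 7398.7 × 0.25843 = 1912.0 m.

z ≈ 1910 m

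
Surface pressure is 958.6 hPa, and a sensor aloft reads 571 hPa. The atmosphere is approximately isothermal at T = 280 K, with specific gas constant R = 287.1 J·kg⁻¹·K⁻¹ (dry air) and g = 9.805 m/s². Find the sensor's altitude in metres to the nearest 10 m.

Scale height: H = RT/g = 287.1 × 280 / 9.805 = 8198.7 m.
Invert the barometric formula: z = H ln(P₀/P).
P₀/P = 958.6/571 = 1.6788; ln(1.6788) = 0.51808.
z = 8198.7 × 0.51808 = 4247.6 m.

z ≈ 4250 m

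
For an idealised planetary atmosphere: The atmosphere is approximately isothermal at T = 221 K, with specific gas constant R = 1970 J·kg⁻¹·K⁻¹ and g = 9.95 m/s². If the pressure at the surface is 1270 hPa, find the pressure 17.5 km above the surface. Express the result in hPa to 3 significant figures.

Scale height: H = RT/g = 1970 × 221 / 9.95 = 43756 m.
Barometric formula: P = P₀ exp(−z/H).
z/H = 17500/43756 = 0.39995; exp(−0.39995) = 0.67035.
P = 1270 × 0.67035 = 851.34 hPa.

P ≈ 851 hPa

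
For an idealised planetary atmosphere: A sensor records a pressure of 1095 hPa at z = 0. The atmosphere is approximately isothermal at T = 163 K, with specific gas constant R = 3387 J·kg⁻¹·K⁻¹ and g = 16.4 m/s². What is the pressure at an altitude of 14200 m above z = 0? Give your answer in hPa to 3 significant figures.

Scale height: H = RT/g = 3387 × 163 / 16.4 = 33663 m.
Barometric formula: P = P₀ exp(−z/H).
z/H = 14200/33663 = 0.42183; exp(−0.42183) = 0.65585.
P = 1095 × 0.65585 = 718.16 hPa.

P ≈ 718 hPa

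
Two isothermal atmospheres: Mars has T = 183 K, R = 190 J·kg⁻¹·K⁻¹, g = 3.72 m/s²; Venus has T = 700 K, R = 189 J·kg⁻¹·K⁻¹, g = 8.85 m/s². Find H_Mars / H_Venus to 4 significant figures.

H_Mars/H_Venus ≈ 0.6252

H = RT/g for each body.
H_Mars = 190 × 183 / 3.72 = 9346.8 m.
H_Venus = 189 × 700 / 8.85 = 14949 m.
H_Mars/H_Venus = 9346.8/14949 = 0.62525.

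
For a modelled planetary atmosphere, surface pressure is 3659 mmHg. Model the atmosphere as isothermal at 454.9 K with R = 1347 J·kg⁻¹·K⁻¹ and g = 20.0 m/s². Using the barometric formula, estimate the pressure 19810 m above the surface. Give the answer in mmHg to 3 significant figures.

P ≈ 1920 mmHg

Scale height: H = RT/g = 1347 × 454.9 / 20.0 = 30638 m.
Barometric formula: P = P₀ exp(−z/H).
z/H = 19810/30638 = 0.64658; exp(−0.64658) = 0.52383.
P = 3659 × 0.52383 = 1916.7 mmHg.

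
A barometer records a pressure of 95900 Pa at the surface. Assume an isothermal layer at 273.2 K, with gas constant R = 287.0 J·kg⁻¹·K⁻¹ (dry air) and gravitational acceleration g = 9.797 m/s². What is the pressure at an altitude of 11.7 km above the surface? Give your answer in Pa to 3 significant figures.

P ≈ 22200 Pa

Scale height: H = RT/g = 287.0 × 273.2 / 9.797 = 8003.3 m.
Barometric formula: P = P₀ exp(−z/H).
z/H = 11700/8003.3 = 1.4619; exp(−1.4619) = 0.23180.
P = 95900 × 0.23180 = 22230 Pa.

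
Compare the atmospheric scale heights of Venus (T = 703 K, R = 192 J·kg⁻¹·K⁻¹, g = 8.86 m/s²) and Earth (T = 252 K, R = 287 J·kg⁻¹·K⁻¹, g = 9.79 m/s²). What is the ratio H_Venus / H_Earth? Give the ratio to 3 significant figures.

H_Venus/H_Earth ≈ 2.06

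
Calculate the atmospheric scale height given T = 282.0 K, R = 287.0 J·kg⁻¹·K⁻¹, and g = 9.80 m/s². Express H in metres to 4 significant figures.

The scale height of an isothermal atmosphere is H = RT/g.
H = 287.0 × 282.0 / 9.80 = 80934/9.80 = 8258.6 m.

H ≈ 8259 m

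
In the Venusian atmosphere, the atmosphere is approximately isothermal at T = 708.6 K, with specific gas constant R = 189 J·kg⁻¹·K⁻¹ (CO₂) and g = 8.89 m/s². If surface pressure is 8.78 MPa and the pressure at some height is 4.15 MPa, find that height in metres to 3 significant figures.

z ≈ 11300 m

Scale height: H = RT/g = 189 × 708.6 / 8.89 = 15065 m.
Invert the barometric formula: z = H ln(P₀/P).
P₀/P = 8.78/4.15 = 2.1157; ln(2.1157) = 0.74939.
z = 15065 × 0.74939 = 11290 m.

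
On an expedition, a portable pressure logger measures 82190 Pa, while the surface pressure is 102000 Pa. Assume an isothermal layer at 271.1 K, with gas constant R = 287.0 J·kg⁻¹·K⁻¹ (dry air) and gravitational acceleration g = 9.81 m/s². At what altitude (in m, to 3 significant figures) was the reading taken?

z ≈ 1710 m

Scale height: H = RT/g = 287.0 × 271.1 / 9.81 = 7931.3 m.
Invert the barometric formula: z = H ln(P₀/P).
P₀/P = 102000/82190 = 1.2410; ln(1.2410) = 0.21592.
z = 7931.3 × 0.21592 = 1712.5 m.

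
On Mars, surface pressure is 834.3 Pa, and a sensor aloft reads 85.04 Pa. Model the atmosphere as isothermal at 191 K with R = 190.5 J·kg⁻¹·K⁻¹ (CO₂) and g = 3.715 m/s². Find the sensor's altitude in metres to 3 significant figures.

z ≈ 22400 m

Scale height: H = RT/g = 190.5 × 191 / 3.715 = 9794.2 m.
Invert the barometric formula: z = H ln(P₀/P).
P₀/P = 834.3/85.04 = 9.8107; ln(9.8107) = 2.2835.
z = 9794.2 × 2.2835 = 22365 m.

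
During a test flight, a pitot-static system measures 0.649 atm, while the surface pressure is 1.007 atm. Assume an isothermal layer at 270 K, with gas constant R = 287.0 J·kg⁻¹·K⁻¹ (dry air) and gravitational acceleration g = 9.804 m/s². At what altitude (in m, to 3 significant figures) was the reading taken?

z ≈ 3470 m

Scale height: H = RT/g = 287.0 × 270 / 9.804 = 7903.9 m.
Invert the barometric formula: z = H ln(P₀/P).
P₀/P = 1.007/0.649 = 1.5516; ln(1.5516) = 0.43929.
z = 7903.9 × 0.43929 = 3472.1 m.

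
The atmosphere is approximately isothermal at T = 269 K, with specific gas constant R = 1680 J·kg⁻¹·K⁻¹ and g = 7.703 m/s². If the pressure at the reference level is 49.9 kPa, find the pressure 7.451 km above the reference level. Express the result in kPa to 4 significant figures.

P ≈ 43.95 kPa

Scale height: H = RT/g = 1680 × 269 / 7.703 = 58668 m.
Barometric formula: P = P₀ exp(−z/H).
z/H = 7451.0/58668 = 0.12700; exp(−0.12700) = 0.88073.
P = 49.9 × 0.88073 = 43.948 kPa.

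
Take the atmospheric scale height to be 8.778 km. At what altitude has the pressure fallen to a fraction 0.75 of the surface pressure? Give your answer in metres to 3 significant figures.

z ≈ 2530 m

Set P/P₀ = exp(−z/H) = 0.75, so z = −H ln(0.75).
−ln(0.75) = 0.28768; z = 8778.0 × 0.28768 = 2525.3 m.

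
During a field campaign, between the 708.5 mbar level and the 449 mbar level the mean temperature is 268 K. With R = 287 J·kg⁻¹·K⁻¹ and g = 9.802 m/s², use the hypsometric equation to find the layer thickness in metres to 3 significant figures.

Hypsometric equation: Δz = (R T̄/g) ln(P₁/P₂).
R T̄/g = 287 × 268 / 9.802 = 7847.0 m.
ln(708.5/449) = ln(1.5780) = 0.45616.
Δz = 7847.0 × 0.45616 = 3579.5 m.

Δz ≈ 3580 m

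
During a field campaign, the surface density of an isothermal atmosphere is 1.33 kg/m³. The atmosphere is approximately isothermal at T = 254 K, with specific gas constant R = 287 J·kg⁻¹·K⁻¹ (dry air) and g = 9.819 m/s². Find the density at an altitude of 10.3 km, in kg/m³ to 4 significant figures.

ρ ≈ 0.3321 kg/m³

Scale height: H = RT/g = 287 × 254 / 9.819 = 7424.2 m.
In an isothermal atmosphere, density decays like pressure: ρ = ρ₀ exp(−z/H).
z/H = 10300/7424.2 = 1.3874; exp(−1.3874) = 0.24972.
ρ = 1.33 × 0.24972 = 0.33213 kg/m³.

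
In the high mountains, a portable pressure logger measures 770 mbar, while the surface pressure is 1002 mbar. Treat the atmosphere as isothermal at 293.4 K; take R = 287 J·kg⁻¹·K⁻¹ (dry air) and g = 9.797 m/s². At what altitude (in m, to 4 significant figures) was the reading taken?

Scale height: H = RT/g = 287 × 293.4 / 9.797 = 8595.1 m.
Invert the barometric formula: z = H ln(P₀/P).
P₀/P = 1002/770 = 1.3013; ln(1.3013) = 0.26336.
z = 8595.1 × 0.26336 = 2263.6 m.

z ≈ 2264 m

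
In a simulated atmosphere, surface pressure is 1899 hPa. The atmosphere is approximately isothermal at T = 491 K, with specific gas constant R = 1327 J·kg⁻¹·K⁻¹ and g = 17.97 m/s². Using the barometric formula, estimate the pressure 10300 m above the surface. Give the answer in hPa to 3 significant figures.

P ≈ 1430 hPa

Scale height: H = RT/g = 1327 × 491 / 17.97 = 36258 m.
Barometric formula: P = P₀ exp(−z/H).
z/H = 10300/36258 = 0.28408; exp(−0.28408) = 0.75271.
P = 1899 × 0.75271 = 1429.4 hPa.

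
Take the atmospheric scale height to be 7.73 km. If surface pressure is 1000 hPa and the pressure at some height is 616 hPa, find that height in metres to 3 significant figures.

Invert the barometric formula: z = H ln(P₀/P).
P₀/P = 1000/616 = 1.6234; ln(1.6234) = 0.48452.
z = 7730.0 × 0.48452 = 3745.3 m.

z ≈ 3750 m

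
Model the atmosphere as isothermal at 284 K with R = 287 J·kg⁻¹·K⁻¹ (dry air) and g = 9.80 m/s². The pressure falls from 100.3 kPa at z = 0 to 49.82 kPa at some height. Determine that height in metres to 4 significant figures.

z ≈ 5820 m

Scale height: H = RT/g = 287 × 284 / 9.80 = 8317.1 m.
Invert the barometric formula: z = H ln(P₀/P).
P₀/P = 100.3/49.82 = 2.0132; ln(2.0132) = 0.69973.
z = 8317.1 × 0.69973 = 5819.7 m.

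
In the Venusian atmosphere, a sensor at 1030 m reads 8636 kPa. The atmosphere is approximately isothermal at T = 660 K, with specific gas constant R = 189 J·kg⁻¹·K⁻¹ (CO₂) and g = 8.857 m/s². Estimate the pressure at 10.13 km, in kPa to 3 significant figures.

P ≈ 4530 kPa

Scale height: H = RT/g = 189 × 660 / 8.857 = 14084 m.
Between two levels, P₂ = P₁ exp(−Δz/H) with Δz = z₂ − z₁.
Δz = 10130 − 1030.0 = 9100.0 m; Δz/H = 9100.0/14084 = 0.64612.
P₂ = 8636 × exp(−0.64612) = 8636 × 0.52408 = 4526.0 kPa.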